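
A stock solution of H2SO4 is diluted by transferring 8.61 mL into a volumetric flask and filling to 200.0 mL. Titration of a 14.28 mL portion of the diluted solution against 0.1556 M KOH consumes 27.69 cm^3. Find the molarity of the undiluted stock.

3.50 M

n(KOH) = 0.1556 x 0.02769 = 0.004309 mol.
n(H2SO4) in the aliquot = 0.004309 x 1/2 = 0.002154 mol.
[diluted H2SO4] = 0.002154 / 0.01428 = 0.1509 M.
Dilution factor = 200.0/8.610 = 23.23, so [stock] = 0.1509 x 23.23 = 3.50 M.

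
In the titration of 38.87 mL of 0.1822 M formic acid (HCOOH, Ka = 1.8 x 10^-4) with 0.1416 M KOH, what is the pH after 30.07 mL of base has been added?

Initial n(HCOOH) = 0.1822 x 0.03887 = 0.007082 mol.
n(KOH) added = 0.1416 x 0.03007 = 0.004258 mol, converting that many moles of HCOOH to HCOO-.
Remaining n(HCOOH) = 0.002824 mol; n(HCOO-) = 0.004258 mol.
By Henderson-Hasselbalch, pH = pKa + log([A^-]/[HA]) = 3.74 + log(0.004258/0.002824) = 3.74 + (+0.18) = 3.92.

3.92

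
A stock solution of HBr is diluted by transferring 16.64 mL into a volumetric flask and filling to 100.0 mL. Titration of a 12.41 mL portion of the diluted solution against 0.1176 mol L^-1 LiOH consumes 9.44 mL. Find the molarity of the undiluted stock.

0.538 M

n(LiOH) = 0.1176 x 0.009440 = 0.001110 mol.
n(HBr) in the aliquot = 0.001110 mol.
[diluted HBr] = 0.001110 / 0.01241 = 0.08946 M.
Dilution factor = 100.0/16.64 = 6.010, so [stock] = 0.08946 x 6.010 = 0.538 M.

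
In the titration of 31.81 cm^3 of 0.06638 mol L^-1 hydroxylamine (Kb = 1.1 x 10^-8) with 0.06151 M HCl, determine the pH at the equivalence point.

n(NH2OH) = 0.06638 x 0.03181 = 0.002112 mol; V(HCl) at equivalence = 0.002112/0.06151 = 0.03433 L.
At equivalence the base is fully converted to NH3OH+; total volume = 0.06614 L, so [NH3OH+] = 0.002112/0.06614 = 0.03193 M.
Ka(NH3OH+) = Kw/Kb = 1.0e-14 / 1.1 x 10^-8 = 9.09e-7.
[H^+] = sqrt(Ka x [NH3OH+]) = sqrt(9.09e-7 x 0.03193) = 0.000170 M.
pH = -log(0.000170) = 3.77.

3.77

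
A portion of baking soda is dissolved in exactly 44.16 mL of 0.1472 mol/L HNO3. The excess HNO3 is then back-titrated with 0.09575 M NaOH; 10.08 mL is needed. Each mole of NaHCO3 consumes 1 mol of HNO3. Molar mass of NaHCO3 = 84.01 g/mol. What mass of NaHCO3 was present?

Total n(HNO3) added = 0.1472 x 0.04416 = 0.006500 mol.
n(NaOH) used = 0.09575 x 0.01008 = 0.0009652 mol, which equals the excess n(HNO3).
So n(HNO3) consumed by the sample = 0.006500 - 0.0009652 = 0.005535 mol.
n(NaHCO3) = 0.005535 / 1 = 0.005535 mol.
mass = 0.005535 mol x 84.01 g/mol = 0.465 g.

0.465 g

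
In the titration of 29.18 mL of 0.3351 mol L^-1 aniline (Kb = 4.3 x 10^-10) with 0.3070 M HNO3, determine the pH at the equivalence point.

2.71

n(C6H5NH2) = 0.3351 x 0.02918 = 0.009778 mol; V(HNO3) at equivalence = 0.009778/0.3070 = 0.03185 L.
At equivalence the base is fully converted to C6H5NH3+; total volume = 0.06103 L, so [C6H5NH3+] = 0.009778/0.06103 = 0.1602 M.
Ka(C6H5NH3+) = Kw/Kb = 1.0e-14 / 4.3 x 10^-10 = 2.33e-5.
[H^+] = sqrt(Ka x [C6H5NH3+]) = sqrt(2.33e-5 x 0.1602) = 0.00193 M.
pH = -log(0.00193) = 2.71.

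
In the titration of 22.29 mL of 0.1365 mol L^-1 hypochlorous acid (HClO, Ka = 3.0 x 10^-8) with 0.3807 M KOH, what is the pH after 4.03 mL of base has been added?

Initial n(HClO) = 0.1365 x 0.02229 = 0.003043 mol.
n(KOH) added = 0.3807 x 0.004030 = 0.001534 mol, converting that many moles of HClO to ClO-.
Remaining n(HClO) = 0.001508 mol; n(ClO-) = 0.001534 mol.
By Henderson-Hasselbalch, pH = pKa + log([A^-]/[HA]) = 7.52 + log(0.001534/0.001508) = 7.52 + (+0.01) = 7.53.

7.53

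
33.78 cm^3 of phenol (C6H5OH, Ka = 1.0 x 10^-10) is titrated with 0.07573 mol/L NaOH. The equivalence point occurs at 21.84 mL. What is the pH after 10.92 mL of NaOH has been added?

10.92 mL is exactly half the equivalence volume (21.84/2), i.e. the half-equivalence point.
There, n(HA) = n(A^-), so pH = pKa = -log(1.0 x 10^-10) = 10.00.

10.00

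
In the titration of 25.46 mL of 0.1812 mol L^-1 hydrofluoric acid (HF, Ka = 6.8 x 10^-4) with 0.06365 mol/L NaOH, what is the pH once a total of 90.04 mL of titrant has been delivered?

11.99

n(acid) = 0.1812 x 0.02546 = 0.004613 mol; n(NaOH) added = 0.06365 x 0.09004 = 0.005731 mol.
Base is in excess by 0.005731 - 0.004613 = 0.001118 mol in a total volume of 0.1155 L.
[OH^-] = 0.001118/0.1155 = 0.009677 M, so pOH = 2.01 and pH = 14.00 - 2.01 = 11.99.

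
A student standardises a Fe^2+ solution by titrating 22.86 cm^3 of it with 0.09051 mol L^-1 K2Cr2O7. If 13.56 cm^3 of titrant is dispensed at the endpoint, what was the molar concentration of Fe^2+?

0.322 M

n(K2Cr2O7) = 0.09051 x 0.01356 = 0.001227 mol.
From the balanced equation, 1 mol K2Cr2O7 reacts with 6 mol Fe^2+, so n(Fe^2+) = 0.001227 x 6/1 = 0.007364 mol.
[Fe^2+] = 0.007364 / 0.02286 L = 0.322 M.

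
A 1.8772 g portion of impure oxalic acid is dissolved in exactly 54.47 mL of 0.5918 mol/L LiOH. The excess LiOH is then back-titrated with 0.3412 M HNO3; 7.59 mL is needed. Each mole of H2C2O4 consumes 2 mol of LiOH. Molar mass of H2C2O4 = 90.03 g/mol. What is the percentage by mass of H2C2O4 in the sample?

Total n(LiOH) added = 0.5918 x 0.05447 = 0.03224 mol.
n(HNO3) used = 0.3412 x 0.007590 = 0.002590 mol, which equals the excess n(LiOH).
So n(LiOH) consumed by the sample = 0.03224 - 0.002590 = 0.02965 mol.
n(H2C2O4) = 0.02965 / 2 = 0.01482 mol.
mass H2C2O4 = 0.01482 x 90.03 = 1.334 g, so %H2C2O4 = 1.334/1.8772 x 100 = 71.1%.

71.1%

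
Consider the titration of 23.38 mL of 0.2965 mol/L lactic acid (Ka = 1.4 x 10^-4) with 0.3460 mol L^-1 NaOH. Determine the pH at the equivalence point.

8.53

n(HC3H5O3) = 0.2965 x 0.02338 = 0.006932 mol; V(NaOH) at equivalence = 0.006932/0.3460 = 0.02004 L.
At equivalence all the acid is converted to C3H5O3-; total volume = 0.02338 + 0.02004 = 0.04342 L, so [C3H5O3-] = 0.006932/0.04342 = 0.1597 M.
Kb = Kw/Ka = 1.0e-14 / 1.4 x 10^-4 = 7.14e-11.
[OH^-] = sqrt(Kb x [C3H5O3-]) = sqrt(7.14e-11 x 0.1597) = 3.38e-6 M.
pOH = 5.47, so pH = 14.00 - 5.47 = 8.53.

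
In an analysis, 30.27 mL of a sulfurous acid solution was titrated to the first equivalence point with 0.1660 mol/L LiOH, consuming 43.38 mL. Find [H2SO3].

0.238 M

n(LiOH) = 0.1660 x 0.04338 = 0.007201 mol.
At the first equivalence point, 1 mol OH^- react per mol H2SO3, so n(H2SO3) = 0.007201 / 1 = 0.007201 mol.
[H2SO3] = 0.007201 / 0.03027 L = 0.238 M.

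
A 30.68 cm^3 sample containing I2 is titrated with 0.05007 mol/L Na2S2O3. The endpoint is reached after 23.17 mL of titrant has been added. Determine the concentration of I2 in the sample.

0.0189 M

n(Na2S2O3) = 0.05007 x 0.02317 = 0.001160 mol.
From the balanced equation, 2 mol Na2S2O3 reacts with 1 mol I2, so n(I2) = 0.001160 x 1/2 = 0.0005801 mol.
[I2] = 0.0005801 / 0.03068 L = 0.0189 M.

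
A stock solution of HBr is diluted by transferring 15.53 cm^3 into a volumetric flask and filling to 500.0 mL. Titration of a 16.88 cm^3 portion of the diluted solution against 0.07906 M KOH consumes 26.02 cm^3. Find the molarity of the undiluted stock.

3.92 M

n(KOH) = 0.07906 x 0.02602 = 0.002057 mol.
n(HBr) in the aliquot = 0.002057 mol.
[diluted HBr] = 0.002057 / 0.01688 = 0.1219 M.
Dilution factor = 500.0/15.53 = 32.20, so [stock] = 0.1219 x 32.20 = 3.92 M.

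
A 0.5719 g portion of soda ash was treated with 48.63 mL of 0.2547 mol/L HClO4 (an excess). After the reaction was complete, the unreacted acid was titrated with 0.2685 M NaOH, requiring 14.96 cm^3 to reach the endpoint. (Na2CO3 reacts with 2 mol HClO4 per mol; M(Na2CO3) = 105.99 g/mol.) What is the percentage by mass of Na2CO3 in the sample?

Total n(HClO4) added = 0.2547 x 0.04863 = 0.01239 mol.
n(NaOH) used = 0.2685 x 0.01496 = 0.004017 mol, which equals the excess n(HClO4).
So n(HClO4) consumed by the sample = 0.01239 - 0.004017 = 0.008369 mol.
n(Na2CO3) = 0.008369 / 2 = 0.004185 mol.
mass Na2CO3 = 0.004185 x 105.99 = 0.4435 g, so %Na2CO3 = 0.4435/0.5719 x 100 = 77.6%.

77.6%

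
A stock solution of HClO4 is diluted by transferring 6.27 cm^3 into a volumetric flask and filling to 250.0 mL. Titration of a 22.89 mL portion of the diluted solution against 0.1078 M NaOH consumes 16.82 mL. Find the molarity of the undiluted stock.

3.16 M

n(NaOH) = 0.1078 x 0.01682 = 0.001813 mol.
n(HClO4) in the aliquot = 0.001813 mol.
[diluted HClO4] = 0.001813 / 0.02289 = 0.07921 M.
Dilution factor = 250.0/6.270 = 39.87, so [stock] = 0.07921 x 39.87 = 3.16 M.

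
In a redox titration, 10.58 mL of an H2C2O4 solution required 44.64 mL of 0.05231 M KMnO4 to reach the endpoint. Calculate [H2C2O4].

0.552 M

n(KMnO4) = 0.05231 x 0.04464 = 0.002335 mol.
From the balanced equation, 2 mol KMnO4 reacts with 5 mol H2C2O4, so n(H2C2O4) = 0.002335 x 5/2 = 0.005838 mol.
[H2C2O4] = 0.005838 / 0.01058 L = 0.552 M.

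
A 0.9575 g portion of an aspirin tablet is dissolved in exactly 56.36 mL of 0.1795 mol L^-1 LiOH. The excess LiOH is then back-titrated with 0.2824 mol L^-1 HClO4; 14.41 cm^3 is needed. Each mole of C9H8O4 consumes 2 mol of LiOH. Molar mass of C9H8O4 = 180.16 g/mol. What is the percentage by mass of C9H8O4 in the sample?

Total n(LiOH) added = 0.1795 x 0.05636 = 0.01012 mol.
n(HClO4) used = 0.2824 x 0.01441 = 0.004069 mol, which equals the excess n(LiOH).
So n(LiOH) consumed by the sample = 0.01012 - 0.004069 = 0.006047 mol.
n(C9H8O4) = 0.006047 / 2 = 0.003024 mol.
mass C9H8O4 = 0.003024 x 180.16 = 0.5447 g, so %C9H8O4 = 0.5447/0.9575 x 100 = 56.9%.

56.9%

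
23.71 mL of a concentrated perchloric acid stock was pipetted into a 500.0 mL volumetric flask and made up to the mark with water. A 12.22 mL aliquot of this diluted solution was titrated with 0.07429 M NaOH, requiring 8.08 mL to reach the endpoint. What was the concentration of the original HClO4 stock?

1.04 M

n(NaOH) = 0.07429 x 0.008080 = 0.0006003 mol.
n(HClO4) in the aliquot = 0.0006003 mol.
[diluted HClO4] = 0.0006003 / 0.01222 = 0.04912 M.
Dilution factor = 500.0/23.71 = 21.09, so [stock] = 0.04912 x 21.09 = 1.04 M.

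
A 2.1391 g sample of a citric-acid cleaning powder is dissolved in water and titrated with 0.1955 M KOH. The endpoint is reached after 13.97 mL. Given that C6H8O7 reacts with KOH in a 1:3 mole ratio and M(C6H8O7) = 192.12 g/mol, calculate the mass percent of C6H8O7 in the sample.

8.18%

n(KOH) = 0.1955 x 0.01397 = 0.002731 mol.
n(C6H8O7) = 0.002731 / 3 = 0.0009104 mol.
mass of C6H8O7 = 0.0009104 x 192.12 = 0.1749 g.
% purity = 0.1749 / 2.1391 x 100 = 8.18%.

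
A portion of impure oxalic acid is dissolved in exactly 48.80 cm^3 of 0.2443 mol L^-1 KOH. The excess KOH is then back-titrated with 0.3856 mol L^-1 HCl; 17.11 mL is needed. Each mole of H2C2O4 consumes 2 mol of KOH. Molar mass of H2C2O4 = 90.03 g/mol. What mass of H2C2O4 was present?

Total n(KOH) added = 0.2443 x 0.04880 = 0.01192 mol.
n(HCl) used = 0.3856 x 0.01711 = 0.006598 mol, which equals the excess n(KOH).
So n(KOH) consumed by the sample = 0.01192 - 0.006598 = 0.005324 mol.
n(H2C2O4) = 0.005324 / 2 = 0.002662 mol.
mass = 0.002662 mol x 90.03 g/mol = 0.240 g.

0.240 g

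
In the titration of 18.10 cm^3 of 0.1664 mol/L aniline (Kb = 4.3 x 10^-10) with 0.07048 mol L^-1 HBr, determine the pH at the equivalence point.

n(C6H5NH2) = 0.1664 x 0.01810 = 0.003012 mol; V(HBr) at equivalence = 0.003012/0.07048 = 0.04273 L.
At equivalence the base is fully converted to C6H5NH3+; total volume = 0.06083 L, so [C6H5NH3+] = 0.003012/0.06083 = 0.04951 M.
Ka(C6H5NH3+) = Kw/Kb = 1.0e-14 / 4.3 x 10^-10 = 2.33e-5.
[H^+] = sqrt(Ka x [C6H5NH3+]) = sqrt(2.33e-5 x 0.04951) = 0.00107 M.
pH = -log(0.00107) = 2.97.

2.97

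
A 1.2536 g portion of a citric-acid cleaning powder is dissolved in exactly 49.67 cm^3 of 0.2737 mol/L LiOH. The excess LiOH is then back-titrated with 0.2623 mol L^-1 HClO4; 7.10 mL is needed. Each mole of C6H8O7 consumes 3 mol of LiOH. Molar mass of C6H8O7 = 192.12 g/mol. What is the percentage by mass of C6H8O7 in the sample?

Total n(LiOH) added = 0.2737 x 0.04967 = 0.01359 mol.
n(HClO4) used = 0.2623 x 0.007100 = 0.001862 mol, which equals the excess n(LiOH).
So n(LiOH) consumed by the sample = 0.01359 - 0.001862 = 0.01173 mol.
n(C6H8O7) = 0.01173 / 3 = 0.003911 mol.
mass C6H8O7 = 0.003911 x 192.12 = 0.7513 g, so %C6H8O7 = 0.7513/1.2536 x 100 = 59.9%.

59.9%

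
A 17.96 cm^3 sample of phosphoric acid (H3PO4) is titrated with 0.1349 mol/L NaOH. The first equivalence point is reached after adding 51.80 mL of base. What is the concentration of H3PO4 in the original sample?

0.389 M

n(NaOH) = 0.1349 x 0.05180 = 0.006988 mol.
At the first equivalence point, 1 mol OH^- react per mol H3PO4, so n(H3PO4) = 0.006988 / 1 = 0.006988 mol.
[H3PO4] = 0.006988 / 0.01796 L = 0.389 M.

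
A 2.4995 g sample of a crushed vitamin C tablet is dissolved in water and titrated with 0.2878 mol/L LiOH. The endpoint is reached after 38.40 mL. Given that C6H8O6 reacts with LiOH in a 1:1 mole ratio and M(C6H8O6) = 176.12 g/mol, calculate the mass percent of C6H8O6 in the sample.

77.9%

n(LiOH) = 0.2878 x 0.03840 = 0.01105 mol.
n(C6H8O6) = 0.01105 / 1 = 0.01105 mol.
mass of C6H8O6 = 0.01105 x 176.12 = 1.946 g.
% purity = 1.946 / 2.4995 x 100 = 77.9%.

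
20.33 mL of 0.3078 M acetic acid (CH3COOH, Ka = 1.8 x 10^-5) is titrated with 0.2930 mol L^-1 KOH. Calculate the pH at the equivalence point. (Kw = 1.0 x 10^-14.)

8.96

n(CH3COOH) = 0.3078 x 0.02033 = 0.006258 mol; V(KOH) at equivalence = 0.006258/0.2930 = 0.02136 L.
At equivalence all the acid is converted to CH3COO-; total volume = 0.02033 + 0.02136 = 0.04169 L, so [CH3COO-] = 0.006258/0.04169 = 0.1501 M.
Kb = Kw/Ka = 1.0e-14 / 1.8 x 10^-5 = 5.56e-10.
[OH^-] = sqrt(Kb x [CH3COO-]) = sqrt(5.56e-10 x 0.1501) = 9.13e-6 M.
pOH = 5.04, so pH = 14.00 - 5.04 = 8.96.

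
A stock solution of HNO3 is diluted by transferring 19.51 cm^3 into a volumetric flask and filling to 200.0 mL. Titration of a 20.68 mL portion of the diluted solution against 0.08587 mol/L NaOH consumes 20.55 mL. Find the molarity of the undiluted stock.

0.875 M

n(NaOH) = 0.08587 x 0.02055 = 0.001765 mol.
n(HNO3) in the aliquot = 0.001765 mol.
[diluted HNO3] = 0.001765 / 0.02068 = 0.08533 M.
Dilution factor = 200.0/19.51 = 10.25, so [stock] = 0.08533 x 10.25 = 0.875 M.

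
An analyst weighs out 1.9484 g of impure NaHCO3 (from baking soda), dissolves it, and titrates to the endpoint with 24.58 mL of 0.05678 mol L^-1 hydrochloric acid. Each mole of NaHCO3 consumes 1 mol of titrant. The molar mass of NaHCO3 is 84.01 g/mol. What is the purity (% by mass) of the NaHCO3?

6.02%

n(HCl) = 0.05678 x 0.02458 = 0.001396 mol.
n(NaHCO3) = 0.001396 / 1 = 0.001396 mol.
mass of NaHCO3 = 0.001396 x 84.01 = 0.1172 g.
% purity = 0.1172 / 1.9484 x 100 = 6.02%.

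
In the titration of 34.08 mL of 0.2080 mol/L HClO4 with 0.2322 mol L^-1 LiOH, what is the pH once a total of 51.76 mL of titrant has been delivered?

n(acid) = 0.2080 x 0.03408 = 0.007089 mol; n(LiOH) added = 0.2322 x 0.05176 = 0.01202 mol.
Base is in excess by 0.01202 - 0.007089 = 0.004930 mol in a total volume of 0.08584 L.
[OH^-] = 0.004930/0.08584 = 0.05743 M, so pOH = 1.24 and pH = 14.00 - 1.24 = 12.76.

12.76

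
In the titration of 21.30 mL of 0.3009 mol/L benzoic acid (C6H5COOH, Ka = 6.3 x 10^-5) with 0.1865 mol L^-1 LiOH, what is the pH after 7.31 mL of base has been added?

Initial n(C6H5COOH) = 0.3009 x 0.02130 = 0.006409 mol.
n(LiOH) added = 0.1865 x 0.007310 = 0.001363 mol, converting that many moles of C6H5COOH to C6H5COO-.
Remaining n(C6H5COOH) = 0.005046 mol; n(C6H5COO-) = 0.001363 mol.
By Henderson-Hasselbalch, pH = pKa + log([A^-]/[HA]) = 4.20 + log(0.001363/0.005046) = 4.20 + (-0.57) = 3.63.

3.63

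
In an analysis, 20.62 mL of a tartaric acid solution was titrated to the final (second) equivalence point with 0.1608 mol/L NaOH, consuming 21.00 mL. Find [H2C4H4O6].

0.0819 M

n(NaOH) = 0.1608 x 0.02100 = 0.003377 mol.
At the final (second) equivalence point, 2 mol OH^- react per mol H2C4H4O6, so n(H2C4H4O6) = 0.003377 / 2 = 0.001688 mol.
[H2C4H4O6] = 0.001688 / 0.02062 L = 0.0819 M.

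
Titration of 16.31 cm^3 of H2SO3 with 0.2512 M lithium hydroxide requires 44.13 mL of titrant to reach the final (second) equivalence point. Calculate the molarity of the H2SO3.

0.340 M

n(LiOH) = 0.2512 x 0.04413 = 0.01109 mol.
At the final (second) equivalence point, 2 mol OH^- react per mol H2SO3, so n(H2SO3) = 0.01109 / 2 = 0.005543 mol.
[H2SO3] = 0.005543 / 0.01631 L = 0.340 M.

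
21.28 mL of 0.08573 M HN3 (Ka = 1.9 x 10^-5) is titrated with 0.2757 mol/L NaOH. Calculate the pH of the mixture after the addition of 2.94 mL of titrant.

4.62

Initial n(HN3) = 0.08573 x 0.02128 = 0.001824 mol.
n(NaOH) added = 0.2757 x 0.002940 = 0.0008106 mol, converting that many moles of HN3 to N3-.
Remaining n(HN3) = 0.001014 mol; n(N3-) = 0.0008106 mol.
By Henderson-Hasselbalch, pH = pKa + log([A^-]/[HA]) = 4.72 + log(0.0008106/0.001014) = 4.72 + (-0.10) = 4.62.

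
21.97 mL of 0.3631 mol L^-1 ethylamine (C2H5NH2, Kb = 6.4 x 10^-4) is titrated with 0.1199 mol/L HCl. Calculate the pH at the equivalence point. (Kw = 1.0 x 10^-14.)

n(C2H5NH2) = 0.3631 x 0.02197 = 0.007977 mol; V(HCl) at equivalence = 0.007977/0.1199 = 0.06653 L.
At equivalence the base is fully converted to C2H5NH3+; total volume = 0.08850 L, so [C2H5NH3+] = 0.007977/0.08850 = 0.09014 M.
Ka(C2H5NH3+) = Kw/Kb = 1.0e-14 / 6.4 x 10^-4 = 1.56e-11.
[H^+] = sqrt(Ka x [C2H5NH3+]) = sqrt(1.56e-11 x 0.09014) = 1.19e-6 M.
pH = -log(1.19e-6) = 5.93.

5.93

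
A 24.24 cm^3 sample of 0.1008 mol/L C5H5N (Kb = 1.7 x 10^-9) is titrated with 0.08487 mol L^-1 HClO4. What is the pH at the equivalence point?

n(C5H5N) = 0.1008 x 0.02424 = 0.002443 mol; V(HClO4) at equivalence = 0.002443/0.08487 = 0.02879 L.
At equivalence the base is fully converted to C5H5NH+; total volume = 0.05303 L, so [C5H5NH+] = 0.002443/0.05303 = 0.04608 M.
Ka(C5H5NH+) = Kw/Kb = 1.0e-14 / 1.7 x 10^-9 = 5.88e-6.
[H^+] = sqrt(Ka x [C5H5NH+]) = sqrt(5.88e-6 x 0.04608) = 0.000521 M.
pH = -log(0.000521) = 3.28.

3.28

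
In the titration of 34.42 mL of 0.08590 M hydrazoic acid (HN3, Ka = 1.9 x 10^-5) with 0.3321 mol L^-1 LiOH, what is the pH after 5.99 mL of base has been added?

Initial n(HN3) = 0.08590 x 0.03442 = 0.002957 mol.
n(LiOH) added = 0.3321 x 0.005990 = 0.001989 mol, converting that many moles of HN3 to N3-.
Remaining n(HN3) = 0.0009674 mol; n(N3-) = 0.001989 mol.
By Henderson-Hasselbalch, pH = pKa + log([A^-]/[HA]) = 4.72 + log(0.001989/0.0009674) = 4.72 + (+0.31) = 5.03.

5.03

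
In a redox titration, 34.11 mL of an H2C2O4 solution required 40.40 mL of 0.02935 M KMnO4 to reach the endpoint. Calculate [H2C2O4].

0.0869 M

n(KMnO4) = 0.02935 x 0.04040 = 0.001186 mol.
From the balanced equation, 2 mol KMnO4 reacts with 5 mol H2C2O4, so n(H2C2O4) = 0.001186 x 5/2 = 0.002964 mol.
[H2C2O4] = 0.002964 / 0.03411 L = 0.0869 M.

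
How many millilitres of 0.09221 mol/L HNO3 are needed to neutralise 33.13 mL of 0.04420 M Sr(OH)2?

31.8 mL

n(Sr(OH)2) = 0.04420 mol/L x 0.03313 L = 0.001464 mol.
The neutralisation is 1 Sr(OH)2 : 2 HNO3, so n(HNO3) = 0.001464 x 2/1 = 0.002929 mol.
V(HNO3) = 0.002929 / 0.09221 = 0.03176 L = 31.8 mL.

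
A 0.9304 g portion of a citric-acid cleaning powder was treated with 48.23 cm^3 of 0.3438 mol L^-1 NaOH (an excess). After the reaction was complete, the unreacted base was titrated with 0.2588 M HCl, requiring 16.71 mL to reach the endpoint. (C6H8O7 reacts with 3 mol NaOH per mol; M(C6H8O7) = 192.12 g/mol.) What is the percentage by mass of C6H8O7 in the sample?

84.4%

Total n(NaOH) added = 0.3438 x 0.04823 = 0.01658 mol.
n(HCl) used = 0.2588 x 0.01671 = 0.004325 mol, which equals the excess n(NaOH).
So n(NaOH) consumed by the sample = 0.01658 - 0.004325 = 0.01226 mol.
n(C6H8O7) = 0.01226 / 3 = 0.004086 mol.
mass C6H8O7 = 0.004086 x 192.12 = 0.7849 g, so %C6H8O7 = 0.7849/0.9304 x 100 = 84.4%.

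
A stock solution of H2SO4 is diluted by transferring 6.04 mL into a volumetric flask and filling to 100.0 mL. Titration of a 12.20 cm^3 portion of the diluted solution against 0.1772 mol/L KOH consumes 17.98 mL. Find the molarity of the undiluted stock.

2.16 M

n(KOH) = 0.1772 x 0.01798 = 0.003186 mol.
n(H2SO4) in the aliquot = 0.003186 x 1/2 = 0.001593 mol.
[diluted H2SO4] = 0.001593 / 0.01220 = 0.1306 M.
Dilution factor = 100.0/6.040 = 16.56, so [stock] = 0.1306 x 16.56 = 2.16 M.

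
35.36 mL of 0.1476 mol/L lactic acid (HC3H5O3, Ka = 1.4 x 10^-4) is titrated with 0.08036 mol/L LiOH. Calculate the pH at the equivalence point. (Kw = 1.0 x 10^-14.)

8.29

n(HC3H5O3) = 0.1476 x 0.03536 = 0.005219 mol; V(LiOH) at equivalence = 0.005219/0.08036 = 0.06495 L.
At equivalence all the acid is converted to C3H5O3-; total volume = 0.03536 + 0.06495 = 0.1003 L, so [C3H5O3-] = 0.005219/0.1003 = 0.05203 M.
Kb = Kw/Ka = 1.0e-14 / 1.4 x 10^-4 = 7.14e-11.
[OH^-] = sqrt(Kb x [C3H5O3-]) = sqrt(7.14e-11 x 0.05203) = 1.93e-6 M.
pOH = 5.71, so pH = 14.00 - 5.71 = 8.29.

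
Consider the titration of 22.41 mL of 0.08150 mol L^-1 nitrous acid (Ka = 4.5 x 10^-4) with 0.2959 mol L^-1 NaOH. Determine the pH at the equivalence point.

8.08

n(HNO2) = 0.08150 x 0.02241 = 0.001826 mol; V(NaOH) at equivalence = 0.001826/0.2959 = 0.006172 L.
At equivalence all the acid is converted to NO2-; total volume = 0.02241 + 0.006172 = 0.02858 L, so [NO2-] = 0.001826/0.02858 = 0.06390 M.
Kb = Kw/Ka = 1.0e-14 / 4.5 x 10^-4 = 2.22e-11.
[OH^-] = sqrt(Kb x [NO2-]) = sqrt(2.22e-11 x 0.06390) = 1.19e-6 M.
pOH = 5.92, so pH = 14.00 - 5.92 = 8.08.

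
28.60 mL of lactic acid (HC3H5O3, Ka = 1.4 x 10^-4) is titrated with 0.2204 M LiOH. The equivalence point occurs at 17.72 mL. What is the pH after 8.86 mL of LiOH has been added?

8.86 mL is exactly half the equivalence volume (17.72/2), i.e. the half-equivalence point.
There, n(HA) = n(A^-), so pH = pKa = -log(1.4 x 10^-4) = 3.85.

3.85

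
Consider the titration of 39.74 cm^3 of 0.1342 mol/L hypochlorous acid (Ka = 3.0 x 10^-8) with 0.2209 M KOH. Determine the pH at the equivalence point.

10.22

n(HClO) = 0.1342 x 0.03974 = 0.005333 mol; V(KOH) at equivalence = 0.005333/0.2209 = 0.02414 L.
At equivalence all the acid is converted to ClO-; total volume = 0.03974 + 0.02414 = 0.06388 L, so [ClO-] = 0.005333/0.06388 = 0.08348 M.
Kb = Kw/Ka = 1.0e-14 / 3.0 x 10^-8 = 3.33e-7.
[OH^-] = sqrt(Kb x [ClO-]) = sqrt(3.33e-7 x 0.08348) = 0.000167 M.
pOH = 3.78, so pH = 14.00 - 3.78 = 10.22.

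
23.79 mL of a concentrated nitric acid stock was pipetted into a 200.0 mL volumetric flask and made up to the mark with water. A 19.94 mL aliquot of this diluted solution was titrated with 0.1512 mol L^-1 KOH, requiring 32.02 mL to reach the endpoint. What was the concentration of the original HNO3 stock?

2.04 M

n(KOH) = 0.1512 x 0.03202 = 0.004841 mol.
n(HNO3) in the aliquot = 0.004841 mol.
[diluted HNO3] = 0.004841 / 0.01994 = 0.2428 M.
Dilution factor = 200.0/23.79 = 8.407, so [stock] = 0.2428 x 8.407 = 2.04 M.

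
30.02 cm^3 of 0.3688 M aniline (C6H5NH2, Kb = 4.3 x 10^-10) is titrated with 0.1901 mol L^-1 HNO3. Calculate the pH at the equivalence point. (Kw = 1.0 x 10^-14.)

2.77

n(C6H5NH2) = 0.3688 x 0.03002 = 0.01107 mol; V(HNO3) at equivalence = 0.01107/0.1901 = 0.05824 L.
At equivalence the base is fully converted to C6H5NH3+; total volume = 0.08826 L, so [C6H5NH3+] = 0.01107/0.08826 = 0.1254 M.
Ka(C6H5NH3+) = Kw/Kb = 1.0e-14 / 4.3 x 10^-10 = 2.33e-5.
[H^+] = sqrt(Ka x [C6H5NH3+]) = sqrt(2.33e-5 x 0.1254) = 0.00171 M.
pH = -log(0.00171) = 2.77.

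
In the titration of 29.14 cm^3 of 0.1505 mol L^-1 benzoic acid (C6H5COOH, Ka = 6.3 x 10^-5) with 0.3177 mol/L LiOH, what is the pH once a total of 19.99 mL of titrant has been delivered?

n(acid) = 0.1505 x 0.02914 = 0.004386 mol; n(LiOH) added = 0.3177 x 0.01999 = 0.006351 mol.
Base is in excess by 0.006351 - 0.004386 = 0.001965 mol in a total volume of 0.04913 L.
[OH^-] = 0.001965/0.04913 = 0.04000 M, so pOH = 1.40 and pH = 14.00 - 1.40 = 12.60.

12.60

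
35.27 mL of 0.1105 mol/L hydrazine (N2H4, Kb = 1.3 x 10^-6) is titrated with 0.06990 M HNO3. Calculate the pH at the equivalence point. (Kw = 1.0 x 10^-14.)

4.74

n(N2H4) = 0.1105 x 0.03527 = 0.003897 mol; V(HNO3) at equivalence = 0.003897/0.06990 = 0.05576 L.
At equivalence the base is fully converted to N2H5+; total volume = 0.09103 L, so [N2H5+] = 0.003897/0.09103 = 0.04282 M.
Ka(N2H5+) = Kw/Kb = 1.0e-14 / 1.3 x 10^-6 = 7.69e-9.
[H^+] = sqrt(Ka x [N2H5+]) = sqrt(7.69e-9 x 0.04282) = 1.81e-5 M.
pH = -log(1.81e-5) = 4.74.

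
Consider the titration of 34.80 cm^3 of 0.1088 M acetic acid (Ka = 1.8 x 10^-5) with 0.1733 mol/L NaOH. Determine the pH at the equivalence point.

8.78

n(CH3COOH) = 0.1088 x 0.03480 = 0.003786 mol; V(NaOH) at equivalence = 0.003786/0.1733 = 0.02185 L.
At equivalence all the acid is converted to CH3COO-; total volume = 0.03480 + 0.02185 = 0.05665 L, so [CH3COO-] = 0.003786/0.05665 = 0.06684 M.
Kb = Kw/Ka = 1.0e-14 / 1.8 x 10^-5 = 5.56e-10.
[OH^-] = sqrt(Kb x [CH3COO-]) = sqrt(5.56e-10 x 0.06684) = 6.09e-6 M.
pOH = 5.22, so pH = 14.00 - 5.22 = 8.78.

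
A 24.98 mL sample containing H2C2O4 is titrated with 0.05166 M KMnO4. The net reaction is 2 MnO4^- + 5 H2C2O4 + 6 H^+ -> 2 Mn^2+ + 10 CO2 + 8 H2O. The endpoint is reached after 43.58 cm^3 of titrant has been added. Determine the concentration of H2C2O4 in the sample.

n(KMnO4) = 0.05166 x 0.04358 = 0.002251 mol.
From the balanced equation, 2 mol KMnO4 reacts with 5 mol H2C2O4, so n(H2C2O4) = 0.002251 x 5/2 = 0.005628 mol.
[H2C2O4] = 0.005628 / 0.02498 L = 0.225 M.

0.225 M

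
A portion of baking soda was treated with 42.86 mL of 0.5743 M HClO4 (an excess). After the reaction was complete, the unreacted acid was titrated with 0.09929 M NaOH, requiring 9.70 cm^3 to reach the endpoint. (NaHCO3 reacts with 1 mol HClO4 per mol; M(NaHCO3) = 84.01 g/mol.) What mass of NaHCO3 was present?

1.99 g

Total n(HClO4) added = 0.5743 x 0.04286 = 0.02461 mol.
n(NaOH) used = 0.09929 x 0.009700 = 0.0009631 mol, which equals the excess n(HClO4).
So n(HClO4) consumed by the sample = 0.02461 - 0.0009631 = 0.02365 mol.
n(NaHCO3) = 0.02365 / 1 = 0.02365 mol.
mass = 0.02365 mol x 84.01 g/mol = 1.99 g.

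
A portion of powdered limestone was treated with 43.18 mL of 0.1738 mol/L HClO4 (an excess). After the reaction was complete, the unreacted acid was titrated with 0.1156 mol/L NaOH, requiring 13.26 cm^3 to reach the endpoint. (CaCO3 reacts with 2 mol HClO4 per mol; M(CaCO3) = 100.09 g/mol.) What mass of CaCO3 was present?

Total n(HClO4) added = 0.1738 x 0.04318 = 0.007505 mol.
n(NaOH) used = 0.1156 x 0.01326 = 0.001533 mol, which equals the excess n(HClO4).
So n(HClO4) consumed by the sample = 0.007505 - 0.001533 = 0.005972 mol.
n(CaCO3) = 0.005972 / 2 = 0.002986 mol.
mass = 0.002986 mol x 100.09 g/mol = 0.299 g.

0.299 g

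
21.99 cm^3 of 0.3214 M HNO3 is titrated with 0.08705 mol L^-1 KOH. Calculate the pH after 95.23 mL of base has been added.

n(acid) = 0.3214 x 0.02199 = 0.007068 mol; n(KOH) added = 0.08705 x 0.09523 = 0.008290 mol.
Base is in excess by 0.008290 - 0.007068 = 0.001222 mol in a total volume of 0.1172 L.
[OH^-] = 0.001222/0.1172 = 0.01043 M, so pOH = 1.98 and pH = 14.00 - 1.98 = 12.02.

12.02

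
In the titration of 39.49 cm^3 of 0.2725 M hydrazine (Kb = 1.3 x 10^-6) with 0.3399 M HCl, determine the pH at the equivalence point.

4.47

n(N2H4) = 0.2725 x 0.03949 = 0.01076 mol; V(HCl) at equivalence = 0.01076/0.3399 = 0.03166 L.
At equivalence the base is fully converted to N2H5+; total volume = 0.07115 L, so [N2H5+] = 0.01076/0.07115 = 0.1512 M.
Ka(N2H5+) = Kw/Kb = 1.0e-14 / 1.3 x 10^-6 = 7.69e-9.
[H^+] = sqrt(Ka x [N2H5+]) = sqrt(7.69e-9 x 0.1512) = 3.41e-5 M.
pH = -log(3.41e-5) = 4.47.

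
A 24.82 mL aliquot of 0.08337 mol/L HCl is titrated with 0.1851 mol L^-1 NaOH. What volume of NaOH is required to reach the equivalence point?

n(HCl) = 0.08337 mol/L x 0.02482 L = 0.002069 mol.
At equivalence n(NaOH) = n(HCl) = 0.002069 mol.
V(NaOH) = 0.002069 / 0.1851 = 0.01118 L = 11.2 mL.

11.2 mL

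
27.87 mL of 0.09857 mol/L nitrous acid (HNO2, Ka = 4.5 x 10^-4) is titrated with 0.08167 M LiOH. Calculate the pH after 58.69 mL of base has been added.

12.37

n(acid) = 0.09857 x 0.02787 = 0.002747 mol; n(LiOH) added = 0.08167 x 0.05869 = 0.004793 mol.
Base is in excess by 0.004793 - 0.002747 = 0.002046 mol in a total volume of 0.08656 L.
[OH^-] = 0.002046/0.08656 = 0.02364 M, so pOH = 1.63 and pH = 14.00 - 1.63 = 12.37.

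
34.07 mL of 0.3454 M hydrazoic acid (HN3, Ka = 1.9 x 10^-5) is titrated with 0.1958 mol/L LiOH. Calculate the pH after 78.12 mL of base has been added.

n(acid) = 0.3454 x 0.03407 = 0.01177 mol; n(LiOH) added = 0.1958 x 0.07812 = 0.01530 mol.
Base is in excess by 0.01530 - 0.01177 = 0.003528 mol in a total volume of 0.1122 L.
[OH^-] = 0.003528/0.1122 = 0.03145 M, so pOH = 1.50 and pH = 14.00 - 1.50 = 12.50.

12.50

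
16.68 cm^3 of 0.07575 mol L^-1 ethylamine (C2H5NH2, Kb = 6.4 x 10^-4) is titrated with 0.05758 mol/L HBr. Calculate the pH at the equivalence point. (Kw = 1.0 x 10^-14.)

6.15

n(C2H5NH2) = 0.07575 x 0.01668 = 0.001264 mol; V(HBr) at equivalence = 0.001264/0.05758 = 0.02194 L.
At equivalence the base is fully converted to C2H5NH3+; total volume = 0.03862 L, so [C2H5NH3+] = 0.001264/0.03862 = 0.03271 M.
Ka(C2H5NH3+) = Kw/Kb = 1.0e-14 / 6.4 x 10^-4 = 1.56e-11.
[H^+] = sqrt(Ka x [C2H5NH3+]) = sqrt(1.56e-11 x 0.03271) = 7.15e-7 M.
pH = -log(7.15e-7) = 6.15.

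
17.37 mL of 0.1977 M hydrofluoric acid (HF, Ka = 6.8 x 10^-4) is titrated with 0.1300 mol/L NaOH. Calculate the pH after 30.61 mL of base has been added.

n(acid) = 0.1977 x 0.01737 = 0.003434 mol; n(NaOH) added = 0.1300 x 0.03061 = 0.003979 mol.
Base is in excess by 0.003979 - 0.003434 = 0.0005453 mol in a total volume of 0.04798 L.
[OH^-] = 0.0005453/0.04798 = 0.01136 M, so pOH = 1.94 and pH = 14.00 - 1.94 = 12.06.

12.06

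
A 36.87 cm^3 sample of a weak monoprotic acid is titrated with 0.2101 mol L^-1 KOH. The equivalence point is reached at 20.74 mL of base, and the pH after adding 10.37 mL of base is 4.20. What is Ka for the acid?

10.37 mL is half of the equivalence volume, so this is the half-equivalence point where [HA] = [A^-].
At half-equivalence pH = pKa, so pKa = 4.20.
Ka = 10^(-4.20) = 6.3 x 10^-5.

6.3 x 10^-5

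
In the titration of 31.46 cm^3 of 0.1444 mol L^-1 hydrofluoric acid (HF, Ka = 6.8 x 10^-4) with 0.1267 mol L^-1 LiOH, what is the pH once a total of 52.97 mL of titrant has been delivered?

12.41

n(acid) = 0.1444 x 0.03146 = 0.004543 mol; n(LiOH) added = 0.1267 x 0.05297 = 0.006711 mol.
Base is in excess by 0.006711 - 0.004543 = 0.002168 mol in a total volume of 0.08443 L.
[OH^-] = 0.002168/0.08443 = 0.02568 M, so pOH = 1.59 and pH = 14.00 - 1.59 = 12.41.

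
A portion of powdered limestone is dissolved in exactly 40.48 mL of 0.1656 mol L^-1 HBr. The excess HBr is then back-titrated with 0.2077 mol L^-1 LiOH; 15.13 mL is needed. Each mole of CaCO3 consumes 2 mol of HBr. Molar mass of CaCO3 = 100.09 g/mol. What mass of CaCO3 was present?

Total n(HBr) added = 0.1656 x 0.04048 = 0.006703 mol.
n(LiOH) used = 0.2077 x 0.01513 = 0.003143 mol, which equals the excess n(HBr).
So n(HBr) consumed by the sample = 0.006703 - 0.003143 = 0.003561 mol.
n(CaCO3) = 0.003561 / 2 = 0.001780 mol.
mass = 0.001780 mol x 100.09 g/mol = 0.178 g.

0.178 g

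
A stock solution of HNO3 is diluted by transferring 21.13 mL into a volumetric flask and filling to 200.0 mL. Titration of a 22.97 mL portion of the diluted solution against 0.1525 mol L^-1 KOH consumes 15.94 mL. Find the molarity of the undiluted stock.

1.00 M

n(KOH) = 0.1525 x 0.01594 = 0.002431 mol.
n(HNO3) in the aliquot = 0.002431 mol.
[diluted HNO3] = 0.002431 / 0.02297 = 0.1058 M.
Dilution factor = 200.0/21.13 = 9.465, so [stock] = 0.1058 x 9.465 = 1.00 M.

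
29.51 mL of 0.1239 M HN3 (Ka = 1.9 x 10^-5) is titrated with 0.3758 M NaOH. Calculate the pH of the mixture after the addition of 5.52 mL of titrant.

4.84

Initial n(HN3) = 0.1239 x 0.02951 = 0.003656 mol.
n(NaOH) added = 0.3758 x 0.005520 = 0.002074 mol, converting that many moles of HN3 to N3-.
Remaining n(HN3) = 0.001582 mol; n(N3-) = 0.002074 mol.
By Henderson-Hasselbalch, pH = pKa + log([A^-]/[HA]) = 4.72 + log(0.002074/0.001582) = 4.72 + (+0.12) = 4.84.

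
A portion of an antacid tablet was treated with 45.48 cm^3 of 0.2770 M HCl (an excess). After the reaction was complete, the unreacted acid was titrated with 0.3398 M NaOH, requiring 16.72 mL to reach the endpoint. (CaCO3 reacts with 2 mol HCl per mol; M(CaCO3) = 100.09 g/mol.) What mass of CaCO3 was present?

0.346 g

Total n(HCl) added = 0.2770 x 0.04548 = 0.01260 mol.
n(NaOH) used = 0.3398 x 0.01672 = 0.005681 mol, which equals the excess n(HCl).
So n(HCl) consumed by the sample = 0.01260 - 0.005681 = 0.006917 mol.
n(CaCO3) = 0.006917 / 2 = 0.003458 mol.
mass = 0.003458 mol x 100.09 g/mol = 0.346 g.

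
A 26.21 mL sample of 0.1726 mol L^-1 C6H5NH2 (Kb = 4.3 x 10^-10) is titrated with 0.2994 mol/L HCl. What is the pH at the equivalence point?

n(C6H5NH2) = 0.1726 x 0.02621 = 0.004524 mol; V(HCl) at equivalence = 0.004524/0.2994 = 0.01511 L.
At equivalence the base is fully converted to C6H5NH3+; total volume = 0.04132 L, so [C6H5NH3+] = 0.004524/0.04132 = 0.1095 M.
Ka(C6H5NH3+) = Kw/Kb = 1.0e-14 / 4.3 x 10^-10 = 2.33e-5.
[H^+] = sqrt(Ka x [C6H5NH3+]) = sqrt(2.33e-5 x 0.1095) = 0.00160 M.
pH = -log(0.00160) = 2.80.

2.80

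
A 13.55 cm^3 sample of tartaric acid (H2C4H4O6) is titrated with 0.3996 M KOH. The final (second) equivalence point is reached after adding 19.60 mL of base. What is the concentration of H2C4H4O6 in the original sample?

0.289 M

n(KOH) = 0.3996 x 0.01960 = 0.007832 mol.
At the final (second) equivalence point, 2 mol OH^- react per mol H2C4H4O6, so n(H2C4H4O6) = 0.007832 / 2 = 0.003916 mol.
[H2C4H4O6] = 0.003916 / 0.01355 L = 0.289 M.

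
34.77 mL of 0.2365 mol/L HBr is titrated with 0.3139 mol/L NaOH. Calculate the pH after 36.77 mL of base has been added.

12.67

n(acid) = 0.2365 x 0.03477 = 0.008223 mol; n(NaOH) added = 0.3139 x 0.03677 = 0.01154 mol.
Base is in excess by 0.01154 - 0.008223 = 0.003319 mol in a total volume of 0.07154 L.
[OH^-] = 0.003319/0.07154 = 0.04639 M, so pOH = 1.33 and pH = 14.00 - 1.33 = 12.67.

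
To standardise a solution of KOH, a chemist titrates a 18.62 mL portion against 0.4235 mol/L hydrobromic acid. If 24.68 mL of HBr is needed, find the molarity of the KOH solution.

n(HBr) delivered = 0.4235 x 0.02468 = 0.01045 mol.
For a 1:1 reaction, n(KOH) = 0.01045 mol.
[KOH] = 0.01045 mol / 0.01862 L = 0.561 M.

0.561 M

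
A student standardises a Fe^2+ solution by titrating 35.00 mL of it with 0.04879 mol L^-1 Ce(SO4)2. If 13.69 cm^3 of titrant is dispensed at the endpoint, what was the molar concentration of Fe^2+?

0.0191 M

n(Ce(SO4)2) = 0.04879 x 0.01369 = 0.0006679 mol.
From the balanced equation, 1 mol Ce(SO4)2 reacts with 1 mol Fe^2+, so n(Fe^2+) = 0.0006679 x 1/1 = 0.0006679 mol.
[Fe^2+] = 0.0006679 / 0.03500 L = 0.0191 M.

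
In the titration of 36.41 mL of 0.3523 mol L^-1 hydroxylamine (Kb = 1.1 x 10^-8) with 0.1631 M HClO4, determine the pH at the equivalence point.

3.50

n(NH2OH) = 0.3523 x 0.03641 = 0.01283 mol; V(HClO4) at equivalence = 0.01283/0.1631 = 0.07865 L.
At equivalence the base is fully converted to NH3OH+; total volume = 0.1151 L, so [NH3OH+] = 0.01283/0.1151 = 0.1115 M.
Ka(NH3OH+) = Kw/Kb = 1.0e-14 / 1.1 x 10^-8 = 9.09e-7.
[H^+] = sqrt(Ka x [NH3OH+]) = sqrt(9.09e-7 x 0.1115) = 0.000318 M.
pH = -log(0.000318) = 3.50.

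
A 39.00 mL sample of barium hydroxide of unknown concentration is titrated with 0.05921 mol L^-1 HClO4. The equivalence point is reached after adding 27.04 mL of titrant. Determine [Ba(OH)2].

n(HClO4) delivered = 0.05921 x 0.02704 = 0.001601 mol.
The reaction is 1 Ba(OH)2 + 2 HClO4, so n(Ba(OH)2) = 0.001601 x 1/2 = 0.0008005 mol.
[Ba(OH)2] = 0.0008005 mol / 0.03900 L = 0.0205 M.

0.0205 M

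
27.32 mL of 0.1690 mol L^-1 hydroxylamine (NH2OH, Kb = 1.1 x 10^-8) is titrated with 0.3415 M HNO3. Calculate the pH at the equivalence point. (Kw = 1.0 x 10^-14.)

3.49

n(NH2OH) = 0.1690 x 0.02732 = 0.004617 mol; V(HNO3) at equivalence = 0.004617/0.3415 = 0.01352 L.
At equivalence the base is fully converted to NH3OH+; total volume = 0.04084 L, so [NH3OH+] = 0.004617/0.04084 = 0.1131 M.
Ka(NH3OH+) = Kw/Kb = 1.0e-14 / 1.1 x 10^-8 = 9.09e-7.
[H^+] = sqrt(Ka x [NH3OH+]) = sqrt(9.09e-7 x 0.1131) = 0.000321 M.
pH = -log(0.000321) = 3.49.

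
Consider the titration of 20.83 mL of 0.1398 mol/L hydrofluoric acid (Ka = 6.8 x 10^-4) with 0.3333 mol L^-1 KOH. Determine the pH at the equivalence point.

n(HF) = 0.1398 x 0.02083 = 0.002912 mol; V(KOH) at equivalence = 0.002912/0.3333 = 0.008737 L.
At equivalence all the acid is converted to F-; total volume = 0.02083 + 0.008737 = 0.02957 L, so [F-] = 0.002912/0.02957 = 0.09849 M.
Kb = Kw/Ka = 1.0e-14 / 6.8 x 10^-4 = 1.47e-11.
[OH^-] = sqrt(Kb x [F-]) = sqrt(1.47e-11 x 0.09849) = 1.20e-6 M.
pOH = 5.92, so pH = 14.00 - 5.92 = 8.08.

8.08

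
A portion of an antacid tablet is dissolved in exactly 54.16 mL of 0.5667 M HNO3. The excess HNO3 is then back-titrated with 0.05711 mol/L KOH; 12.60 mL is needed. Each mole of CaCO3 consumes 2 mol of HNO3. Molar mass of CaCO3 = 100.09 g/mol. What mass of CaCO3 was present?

Total n(HNO3) added = 0.5667 x 0.05416 = 0.03069 mol.
n(KOH) used = 0.05711 x 0.01260 = 0.0007196 mol, which equals the excess n(HNO3).
So n(HNO3) consumed by the sample = 0.03069 - 0.0007196 = 0.02997 mol.
n(CaCO3) = 0.02997 / 2 = 0.01499 mol.
mass = 0.01499 mol x 100.09 g/mol = 1.50 g.

1.50 g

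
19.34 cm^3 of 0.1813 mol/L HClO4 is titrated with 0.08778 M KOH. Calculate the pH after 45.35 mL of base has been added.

n(acid) = 0.1813 x 0.01934 = 0.003506 mol; n(KOH) added = 0.08778 x 0.04535 = 0.003981 mol.
Base is in excess by 0.003981 - 0.003506 = 0.0004745 mol in a total volume of 0.06469 L.
[OH^-] = 0.0004745/0.06469 = 0.007335 M, so pOH = 2.13 and pH = 14.00 - 2.13 = 11.87.

11.87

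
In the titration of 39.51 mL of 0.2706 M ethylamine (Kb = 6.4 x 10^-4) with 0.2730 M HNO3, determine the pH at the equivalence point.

5.84

n(C2H5NH2) = 0.2706 x 0.03951 = 0.01069 mol; V(HNO3) at equivalence = 0.01069/0.2730 = 0.03916 L.
At equivalence the base is fully converted to C2H5NH3+; total volume = 0.07867 L, so [C2H5NH3+] = 0.01069/0.07867 = 0.1359 M.
Ka(C2H5NH3+) = Kw/Kb = 1.0e-14 / 6.4 x 10^-4 = 1.56e-11.
[H^+] = sqrt(Ka x [C2H5NH3+]) = sqrt(1.56e-11 x 0.1359) = 1.46e-6 M.
pH = -log(1.46e-6) = 5.84.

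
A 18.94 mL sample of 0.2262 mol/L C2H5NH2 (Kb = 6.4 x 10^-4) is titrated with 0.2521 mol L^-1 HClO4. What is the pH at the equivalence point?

5.86

n(C2H5NH2) = 0.2262 x 0.01894 = 0.004284 mol; V(HClO4) at equivalence = 0.004284/0.2521 = 0.01699 L.
At equivalence the base is fully converted to C2H5NH3+; total volume = 0.03593 L, so [C2H5NH3+] = 0.004284/0.03593 = 0.1192 M.
Ka(C2H5NH3+) = Kw/Kb = 1.0e-14 / 6.4 x 10^-4 = 1.56e-11.
[H^+] = sqrt(Ka x [C2H5NH3+]) = sqrt(1.56e-11 x 0.1192) = 1.36e-6 M.
pH = -log(1.36e-6) = 5.86.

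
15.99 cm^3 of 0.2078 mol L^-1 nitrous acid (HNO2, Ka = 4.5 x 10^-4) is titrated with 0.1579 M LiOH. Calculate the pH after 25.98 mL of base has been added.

12.27

n(acid) = 0.2078 x 0.01599 = 0.003323 mol; n(LiOH) added = 0.1579 x 0.02598 = 0.004102 mol.
Base is in excess by 0.004102 - 0.003323 = 0.0007795 mol in a total volume of 0.04197 L.
[OH^-] = 0.0007795/0.04197 = 0.01857 M, so pOH = 1.73 and pH = 14.00 - 1.73 = 12.27.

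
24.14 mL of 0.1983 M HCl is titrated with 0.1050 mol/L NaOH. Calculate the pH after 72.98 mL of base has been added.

12.47

n(acid) = 0.1983 x 0.02414 = 0.004787 mol; n(NaOH) added = 0.1050 x 0.07298 = 0.007663 mol.
Base is in excess by 0.007663 - 0.004787 = 0.002876 mol in a total volume of 0.09712 L.
[OH^-] = 0.002876/0.09712 = 0.02961 M, so pOH = 1.53 and pH = 14.00 - 1.53 = 12.47.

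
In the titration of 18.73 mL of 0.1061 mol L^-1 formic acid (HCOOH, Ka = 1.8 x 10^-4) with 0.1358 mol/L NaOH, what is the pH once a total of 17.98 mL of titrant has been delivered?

12.09

n(acid) = 0.1061 x 0.01873 = 0.001987 mol; n(NaOH) added = 0.1358 x 0.01798 = 0.002442 mol.
Base is in excess by 0.002442 - 0.001987 = 0.0004544 mol in a total volume of 0.03671 L.
[OH^-] = 0.0004544/0.03671 = 0.01238 M, so pOH = 1.91 and pH = 14.00 - 1.91 = 12.09.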